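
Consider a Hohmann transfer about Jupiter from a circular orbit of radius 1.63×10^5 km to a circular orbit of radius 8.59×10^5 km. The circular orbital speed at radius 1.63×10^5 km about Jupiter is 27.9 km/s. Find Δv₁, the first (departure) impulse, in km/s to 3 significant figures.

From the circular-orbit relation v² = μ/r at r = 1.63×10^5 km: μ = v²r = (27.9)² × 1.63×10^5 = 1.26881×10^8 km³/s².
Semi-major axis of the transfer orbit: a_t = (1.630×10^5 + 8.590×10^5)/2 = 5.110×10^5 km.
Circular speed at r = 1.630×10^5 km: v_c = √(μ/r) = 27.900 km/s.
Transfer-orbit speed at the same r (vis-viva, a = a_t): v_t = √[μ(2/r − 1/a_t)] = 36.173 km/s.
Δv₁ = |v_t − v_c| = |36.173 − 27.900| = 8.273 km/s.

Δv₁ = 8.27 km/s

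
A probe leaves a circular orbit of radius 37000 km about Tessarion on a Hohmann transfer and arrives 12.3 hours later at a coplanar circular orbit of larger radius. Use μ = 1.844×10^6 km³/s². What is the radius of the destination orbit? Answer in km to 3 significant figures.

Transfer time t = 12.3 hours = 44280 s, and t = π√(a_t³/μ).
So a_t = (μ t²/π²)^(1/3) = (1.844×10^6 × (44280)² / π²)^(1/3) = 71553 km.
Since a_t = (r₁ + r₂)/2, r₂ = 2a_t − r₁ = 2×71553 − 37000 = 1.06106×10^5 km.

r₂ = 1.06×10^5 km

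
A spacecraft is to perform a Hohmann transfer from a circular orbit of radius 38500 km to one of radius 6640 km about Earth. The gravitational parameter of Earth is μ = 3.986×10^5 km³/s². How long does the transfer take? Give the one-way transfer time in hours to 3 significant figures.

Transfer-ellipse semi-major axis a_t = (r₁ + r₂)/2 = (38500 + 6640)/2 = 22570 km.
Half the transfer-orbit period gives t = π√(a_t³/μ) = 16870 s.
Converting: 16870 s ÷ 3600 s/hour = 4.69 hours.

t = 4.69 hours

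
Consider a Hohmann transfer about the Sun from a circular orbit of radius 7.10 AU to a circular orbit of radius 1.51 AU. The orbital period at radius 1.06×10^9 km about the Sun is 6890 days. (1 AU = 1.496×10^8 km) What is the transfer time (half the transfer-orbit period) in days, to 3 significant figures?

t = 1630 days

From Kepler's third law T² = 4π²r³/μ at r = 1.06×10^9 km, T = 6890 days = 6890 × 86400 s = 5.95296×10^8 s: μ = 4π²r³/T² = 1.32682×10^11 km³/s².
In km: r₁ = 7.10 × 1.496×10^8 = 1.06216×10^9 km; r₂ = 1.51 × 1.496×10^8 = 2.25896×10^8 km.
The Hohmann ellipse has a_t = (r₁ + r₂)/2 = 6.44028×10^8 km.
Transfer time t = π√(a_t³/μ) = π√((6.44028×10^8)³ / 1.32682×10^11) = 1.410×10^8 s.
Converting: 1.410×10^8 s ÷ 86400 s/day = 1630 days.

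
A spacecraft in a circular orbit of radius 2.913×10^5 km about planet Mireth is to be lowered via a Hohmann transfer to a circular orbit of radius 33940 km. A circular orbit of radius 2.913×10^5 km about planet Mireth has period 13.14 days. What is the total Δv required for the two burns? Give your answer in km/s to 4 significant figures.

From Kepler's third law T² = 4π²r³/μ at r = 2.913×10^5 km, T = 13.14 days = 13.14 × 86400 s = 1.135296×10^6 s: μ = 4π²r³/T² = 7.57117×10^5 km³/s².
Semi-major axis of the transfer orbit: a_t = (2.913×10^5 + 33940)/2 = 1.6262×10^5 km.
At r₁ the circular-orbit speed is v₁ = √(μ/r₁) = 1.6122 km/s.
On the transfer ellipse at r₁, v² = μ(2/r − 1/a) gives v_a = √[μ(2/r₁ − 1/a_t)] = 0.73651 km/s.
First burn Δv₁ = |v_a − v₁| = 0.8757 km/s.
At r₂, v₂ = √(μ/r₂) = 4.723 km/s.
Transfer-orbit speed at r₂: v_p = √[μ(2/r₂ − 1/a_t)] = 6.321 km/s.
Second burn Δv₂ = |v₂ − v_p| = 1.598 km/s.
Δv = Δv₁ + Δv₂ = 0.8757 + 1.598 = 2.474 km/s.

Δv = 2.474 km/s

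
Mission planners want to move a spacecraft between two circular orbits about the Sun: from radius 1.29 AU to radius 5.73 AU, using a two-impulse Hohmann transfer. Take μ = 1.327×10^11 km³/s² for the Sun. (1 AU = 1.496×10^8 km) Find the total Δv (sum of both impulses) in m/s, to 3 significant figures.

In km: r₁ = 1.29 × 1.496×10^8 = 1.92984×10^8 km; r₂ = 5.73 × 1.496×10^8 = 8.57208×10^8 km.
The Hohmann ellipse has a_t = (r₁ + r₂)/2 = 5.25096×10^8 km.
At r₁ the circular-orbit speed is v₁ = √(μ/r₁) = 26.2225 km/s.
On the transfer ellipse at r₁, vis-viva gives v_p = √[μ(2/r₁ − 1/a_t)] = 33.5041 km/s.
First burn Δv₁ = |v_p − v₁| = 7.282 km/s.
At r₂, v₂ = √(μ/r₂) = 12.442 km/s.
Transfer-orbit speed at r₂: v_a = √[μ(2/r₂ − 1/a_t)] = 7.5428 km/s.
Second burn Δv₂ = |v₂ − v_a| = 4.899 km/s.
Δv = Δv₁ + Δv₂ = 7.282 + 4.899 = 12.18 km/s.

Δv = 12200 m/s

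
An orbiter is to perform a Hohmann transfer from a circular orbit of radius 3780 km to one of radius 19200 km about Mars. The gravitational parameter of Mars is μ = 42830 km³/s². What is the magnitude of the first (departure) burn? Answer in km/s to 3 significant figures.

Δv₁ = 0.985 km/s

Transfer-ellipse semi-major axis a_t = (r₁ + r₂)/2 = (3780 + 19200)/2 = 11490 km.
Circular speed at r = 3780 km: v_c = √(μ/r) = 3.3661 km/s.
Transfer-orbit speed at the same r (vis-viva, a = a_t): v_t = √[μ(2/r − 1/a_t)] = 4.3513 km/s.
Δv₁ = |v_t − v_c| = |4.3513 − 3.3661| = 0.9852 km/s.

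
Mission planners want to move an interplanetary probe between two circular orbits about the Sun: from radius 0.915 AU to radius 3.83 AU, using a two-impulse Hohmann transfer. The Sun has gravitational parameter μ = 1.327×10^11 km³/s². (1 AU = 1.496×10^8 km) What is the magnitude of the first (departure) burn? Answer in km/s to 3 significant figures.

In km: r₁ = 0.915 × 1.496×10^8 = 1.36884×10^8 km; r₂ = 3.83 × 1.496×10^8 = 5.72968×10^8 km.
The Hohmann ellipse has a_t = (r₁ + r₂)/2 = 3.54926×10^8 km.
Circular speed at r = 1.36884×10^8 km: v_c = √(μ/r) = 31.136 km/s.
Vis-viva on the transfer ellipse at r = 1.36884×10^8 km gives v_t = √[μ(2/r − 1/a_t)] = 39.560 km/s.
Δv₁ = |v_t − v_c| = |39.560 − 31.136| = 8.424 km/s.

Δv₁ = 8.42 km/s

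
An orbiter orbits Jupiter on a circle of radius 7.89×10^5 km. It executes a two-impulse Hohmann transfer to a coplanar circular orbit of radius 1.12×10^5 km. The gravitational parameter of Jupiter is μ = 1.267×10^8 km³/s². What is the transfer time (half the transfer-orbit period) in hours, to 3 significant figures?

Transfer-ellipse semi-major axis a_t = (r₁ + r₂)/2 = (7.890×10^5 + 1.120×10^5)/2 = 4.505×10^5 km.
Transfer time t = π√(a_t³/μ) = π√((4.505×10^5)³ / 1.267×10^8) = 84390 s.
Converting: 84390 s ÷ 3600 s/hour = 23.4 hours.

t = 23.4 hours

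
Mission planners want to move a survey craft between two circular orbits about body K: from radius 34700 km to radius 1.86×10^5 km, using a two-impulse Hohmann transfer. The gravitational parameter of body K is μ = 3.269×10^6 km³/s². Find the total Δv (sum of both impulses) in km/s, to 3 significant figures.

Δv = 4.74 km/s

The Hohmann ellipse has a_t = (r₁ + r₂)/2 = 1.1035×10^5 km.
At r₁ the circular-orbit speed is v₁ = √(μ/r₁) = 9.706054 km/s.
On the transfer ellipse at r₁, vis-viva equation gives v_p = √[μ(2/r₁ − 1/a_t)] = 12.60123 km/s.
First burn Δv₁ = |v_p − v₁| = 2.8952 km/s.
At r₂, v₂ = √(μ/r₂) = 4.1923 km/s.
Transfer-orbit speed at r₂: v_a = √[μ(2/r₂ − 1/a_t)] = 2.3509 km/s.
Second burn Δv₂ = |v₂ − v_a| = 1.8414 km/s.
Δv = Δv₁ + Δv₂ = 2.8952 + 1.8414 = 4.737 km/s.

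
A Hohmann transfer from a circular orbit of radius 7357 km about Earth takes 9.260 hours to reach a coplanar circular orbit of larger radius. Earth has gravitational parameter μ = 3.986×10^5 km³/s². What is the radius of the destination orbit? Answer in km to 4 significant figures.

Transfer time t = 9.260 hours = 33336 s, and t = π√(a_t³/μ).
So a_t = (μ t²/π²)^(1/3) = (3.986×10^5 × (33336)² / π²)^(1/3) = 35538 km.
Since a_t = (r₁ + r₂)/2, r₂ = 2a_t − r₁ = 2×35538 − 7357 = 63719 km.

r₂ = 63720 km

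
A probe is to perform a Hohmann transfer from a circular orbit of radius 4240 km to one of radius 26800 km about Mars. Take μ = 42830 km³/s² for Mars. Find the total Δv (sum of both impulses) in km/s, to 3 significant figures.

Δv = 1.60 km/s

Semi-major axis of the transfer orbit: a_t = (4240 + 26800)/2 = 15520 km.
At r₁ the circular-orbit speed is v₁ = √(μ/r₁) = 3.1783 km/s.
On the transfer ellipse at r₁, v² = μ(2/r − 1/a) gives v_p = √[μ(2/r₁ − 1/a_t)] = 4.1765 km/s.
First burn Δv₁ = |v_p − v₁| = 0.9982 km/s.
At r₂, v₂ = √(μ/r₂) = 1.2642 km/s.
Transfer-orbit speed at r₂: v_a = √[μ(2/r₂ − 1/a_t)] = 0.66076 km/s.
Second burn Δv₂ = |v₂ − v_a| = 0.6034 km/s.
Δv = Δv₁ + Δv₂ = 0.9982 + 0.6034 = 1.602 km/s.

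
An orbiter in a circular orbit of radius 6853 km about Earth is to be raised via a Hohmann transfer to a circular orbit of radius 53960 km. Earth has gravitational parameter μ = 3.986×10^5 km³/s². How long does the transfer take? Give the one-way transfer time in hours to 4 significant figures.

t = 7.329 hours

The Hohmann ellipse has a_t = (r₁ + r₂)/2 = 30406.5 km.
By Kepler's third law the transfer-orbit period is T = 2π√(a_t³/μ), so t = T/2 = 26383 s.
Converting: 26383 s ÷ 3600 s/hour = 7.329 hours.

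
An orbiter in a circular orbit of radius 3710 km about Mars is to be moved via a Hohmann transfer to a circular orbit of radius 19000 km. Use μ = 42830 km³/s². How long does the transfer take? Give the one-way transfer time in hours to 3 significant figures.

The Hohmann ellipse has a_t = (r₁ + r₂)/2 = 11355 km.
Transfer time t = π√(a_t³/μ) = π√((11355)³ / 42830) = 18370 s.
Converting: 18370 s ÷ 3600 s/hour = 5.10 hours.

t = 5.10 hours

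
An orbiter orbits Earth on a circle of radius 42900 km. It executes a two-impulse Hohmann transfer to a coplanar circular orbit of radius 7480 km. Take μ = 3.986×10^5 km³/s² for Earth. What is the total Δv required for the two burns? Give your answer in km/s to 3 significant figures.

Δv = 3.61 km/s

The Hohmann ellipse has a_t = (r₁ + r₂)/2 = 25190 km.
At r₁ the circular-orbit speed is v₁ = √(μ/r₁) = 3.048 km/s.
Transfer-orbit speed at r₁ (vis-viva): v_a = √[μ(2/r₁ − 1/a_t)] = 1.661 km/s.
First burn Δv₁ = |v_a − v₁| = 1.387 km/s.
At r₂, v₂ = √(μ/r₂) = 7.2999 km/s.
Transfer-orbit speed at r₂: v_p = √[μ(2/r₂ − 1/a_t)] = 9.5265 km/s.
Second burn Δv₂ = |v₂ − v_p| = 2.227 km/s.
Total Δv = Δv₁ + Δv₂ = 3.614 km/s.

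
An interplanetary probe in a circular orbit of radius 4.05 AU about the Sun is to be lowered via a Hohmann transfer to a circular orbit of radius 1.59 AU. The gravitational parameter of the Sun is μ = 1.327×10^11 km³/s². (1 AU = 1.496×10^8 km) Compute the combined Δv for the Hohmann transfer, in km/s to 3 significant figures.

Δv = 8.37 km/s

In km: r₁ = 4.05 × 1.496×10^8 = 6.0588×10^8 km; r₂ = 1.59 × 1.496×10^8 = 2.37864×10^8 km.
Semi-major axis of the transfer orbit: a_t = (6.0588×10^8 + 2.37864×10^8)/2 = 4.21872×10^8 km.
Circular speed at r₁: v₁ = √(μ/r₁) = √(1.327×10^11/6.0588×10^8) = 14.7993 km/s.
On the transfer ellipse at r₁, v² = μ(2/r − 1/a) gives v_a = √[μ(2/r₁ − 1/a_t)] = 11.1126 km/s.
First burn Δv₁ = |v_a − v₁| = 3.687 km/s.
Circular speed at r₂: v₂ = √(μ/r₂) = 23.620 km/s.
Transfer-orbit speed at r₂: v_p = √[μ(2/r₂ − 1/a_t)] = 28.306 km/s.
Second burn Δv₂ = |v₂ − v_p| = 4.686 km/s.
Total Δv = Δv₁ + Δv₂ = 8.373 km/s.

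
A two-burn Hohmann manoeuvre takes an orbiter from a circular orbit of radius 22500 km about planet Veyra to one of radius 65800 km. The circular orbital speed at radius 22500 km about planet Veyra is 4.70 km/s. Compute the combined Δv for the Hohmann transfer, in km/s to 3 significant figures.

From the circular-orbit relation v² = μ/r at r = 22500 km: μ = v²r = (4.70)² × 22500 = 4.97025×10^5 km³/s².
Transfer-ellipse semi-major axis a_t = (r₁ + r₂)/2 = (22500 + 65800)/2 = 44150 km.
Circular speed at r₁: v₁ = √(μ/r₁) = √(4.97025×10^5/22500) = 4.700 km/s.
On the transfer ellipse at r₁, v² = μ(2/r − 1/a) gives v_p = √[μ(2/r₁ − 1/a_t)] = 5.738 km/s.
First burn Δv₁ = |v_p − v₁| = 1.038 km/s.
Circular speed at r₂: v₂ = √(μ/r₂) = 2.7484 km/s.
Transfer-orbit speed at r₂: v_a = √[μ(2/r₂ − 1/a_t)] = 1.9620 km/s.
Second burn Δv₂ = |v₂ − v_a| = 0.7864 km/s.
Total Δv = Δv₁ + Δv₂ = 1.824 km/s.

Δv = 1.82 km/s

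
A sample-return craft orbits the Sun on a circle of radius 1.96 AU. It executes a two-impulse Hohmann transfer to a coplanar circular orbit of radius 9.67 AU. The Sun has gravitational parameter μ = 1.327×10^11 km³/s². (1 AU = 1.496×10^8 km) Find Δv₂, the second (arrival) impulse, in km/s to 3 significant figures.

In km: r₁ = 1.96 × 1.496×10^8 = 2.93216×10^8 km; r₂ = 9.67 × 1.496×10^8 = 1.446632×10^9 km.
Semi-major axis of the transfer orbit: a_t = (2.93216×10^8 + 1.446632×10^9)/2 = 8.69924×10^8 km.
On the circular orbit at r = 1.446632×10^9 km, v_c = √(μ/r) = 9.5776 km/s.
Vis-viva on the transfer ellipse at r = 1.446632×10^9 km gives v_t = √[μ(2/r − 1/a_t)] = 5.5604 km/s.
Δv₂ = |v_t − v_c| = |5.5604 − 9.5776| = 4.017 km/s.

Δv₂ = 4.02 km/s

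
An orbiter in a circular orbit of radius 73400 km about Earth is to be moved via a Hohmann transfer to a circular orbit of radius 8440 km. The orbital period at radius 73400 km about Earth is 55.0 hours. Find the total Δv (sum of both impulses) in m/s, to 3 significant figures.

Δv = 3600 m/s

From Kepler's third law T² = 4π²r³/μ at r = 73400 km, T = 55.0 hours = 55.0 × 3600 s = 1.980×10^5 s: μ = 4π²r³/T² = 3.98215×10^5 km³/s².
The Hohmann ellipse has a_t = (r₁ + r₂)/2 = 40920 km.
At r₁ the circular-orbit speed is v₁ = √(μ/r₁) = 2.329 km/s.
On the transfer ellipse at r₁, vis-viva gives v_a = √[μ(2/r₁ − 1/a_t)] = 1.058 km/s.
First burn Δv₁ = |v_a − v₁| = 1.271 km/s.
Circular speed at r₂: v₂ = √(μ/r₂) = 6.869 km/s.
Transfer-orbit speed at r₂: v_p = √[μ(2/r₂ − 1/a_t)] = 9.200 km/s.
Second burn Δv₂ = |v₂ − v_p| = 2.331 km/s.
Total Δv = Δv₁ + Δv₂ = 3.602 km/s.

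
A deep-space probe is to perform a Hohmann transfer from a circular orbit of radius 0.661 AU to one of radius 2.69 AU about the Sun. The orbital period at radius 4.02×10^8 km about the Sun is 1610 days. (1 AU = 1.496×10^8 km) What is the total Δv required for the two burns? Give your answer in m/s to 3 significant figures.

Δv = 16500 m/s

From Kepler's third law T² = 4π²r³/μ at r = 4.02×10^8 km, T = 1610 days = 1610 × 86400 s = 1.39104×10^8 s: μ = 4π²r³/T² = 1.32544×10^11 km³/s².
In km: r₁ = 0.661 × 1.496×10^8 = 9.88856×10^7 km; r₂ = 2.69 × 1.496×10^8 = 4.02424×10^8 km.
The Hohmann ellipse has a_t = (r₁ + r₂)/2 = 2.506548×10^8 km.
At r₁ the circular-orbit speed is v₁ = √(μ/r₁) = 36.611 km/s.
On the transfer ellipse at r₁, v² = μ(2/r − 1/a) gives v_p = √[μ(2/r₁ − 1/a_t)] = 46.389 km/s.
First burn Δv₁ = |v_p − v₁| = 9.778 km/s.
Circular speed at r₂: v₂ = √(μ/r₂) = 18.148 km/s.
Transfer-orbit speed at r₂: v_a = √[μ(2/r₂ − 1/a_t)] = 11.399 km/s.
Second burn Δv₂ = |v₂ − v_a| = 6.749 km/s.
Δv = Δv₁ + Δv₂ = 9.778 + 6.749 = 16.53 km/s.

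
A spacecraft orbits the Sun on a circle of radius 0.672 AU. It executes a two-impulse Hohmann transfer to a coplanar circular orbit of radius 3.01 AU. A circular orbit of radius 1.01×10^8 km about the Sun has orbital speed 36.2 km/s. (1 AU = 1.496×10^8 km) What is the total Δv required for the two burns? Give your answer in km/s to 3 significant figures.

Δv = 16.9 km/s

From the circular-orbit relation v² = μ/r at r = 1.01×10^8 km: μ = v²r = (36.2)² × 1.01×10^8 = 1.32354×10^11 km³/s².
In km: r₁ = 0.672 × 1.496×10^8 = 1.005312×10^8 km; r₂ = 3.01 × 1.496×10^8 = 4.50296×10^8 km.
Transfer-ellipse semi-major axis a_t = (r₁ + r₂)/2 = (1.005312×10^8 + 4.50296×10^8)/2 = 2.754136×10^8 km.
Circular speed at r₁: v₁ = √(μ/r₁) = √(1.32354×10^11/1.005312×10^8) = 36.284 km/s.
On the transfer ellipse at r₁, v² = μ(2/r − 1/a) gives v_p = √[μ(2/r₁ − 1/a_t)] = 46.395 km/s.
First burn Δv₁ = |v_p − v₁| = 10.11 km/s.
Circular speed at r₂: v₂ = √(μ/r₂) = 17.144 km/s.
Transfer-orbit speed at r₂: v_a = √[μ(2/r₂ − 1/a_t)] = 10.358 km/s.
Second burn Δv₂ = |v₂ − v_a| = 6.786 km/s.
Total Δv = Δv₁ + Δv₂ = 16.90 km/s.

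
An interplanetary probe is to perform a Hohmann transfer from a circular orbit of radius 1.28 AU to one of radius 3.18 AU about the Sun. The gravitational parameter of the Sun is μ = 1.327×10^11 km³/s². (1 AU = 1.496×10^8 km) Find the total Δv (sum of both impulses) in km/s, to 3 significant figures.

In km: r₁ = 1.28 × 1.496×10^8 = 1.91488×10^8 km; r₂ = 3.18 × 1.496×10^8 = 4.75728×10^8 km.
Semi-major axis of the transfer orbit: a_t = (1.91488×10^8 + 4.75728×10^8)/2 = 3.33608×10^8 km.
At r₁ the circular-orbit speed is v₁ = √(μ/r₁) = 26.325 km/s.
On the transfer ellipse at r₁, v² = μ(2/r − 1/a) gives v_p = √[μ(2/r₁ − 1/a_t)] = 31.436 km/s.
First burn Δv₁ = |v_p − v₁| = 5.111 km/s.
Circular speed at r₂: v₂ = √(μ/r₂) = 16.7015 km/s.
Transfer-orbit speed at r₂: v_a = √[μ(2/r₂ − 1/a_t)] = 12.6534 km/s.
Second burn Δv₂ = |v₂ − v_a| = 4.048 km/s.
Δv = Δv₁ + Δv₂ = 5.111 + 4.048 = 9.159 km/s.

Δv = 9.16 km/s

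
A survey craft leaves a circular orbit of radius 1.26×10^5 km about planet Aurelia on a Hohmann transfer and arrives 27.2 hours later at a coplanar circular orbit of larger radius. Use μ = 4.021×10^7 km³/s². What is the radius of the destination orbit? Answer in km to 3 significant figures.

Transfer time t = 27.2 hours = 97920 s, and t = π√(a_t³/μ).
So a_t = (μ t²/π²)^(1/3) = (4.021×10^7 × (97920)² / π²)^(1/3) = 3.3931×10^5 km.
Since a_t = (r₁ + r₂)/2, r₂ = 2a_t − r₁ = 2×3.3931×10^5 − 1.260×10^5 = 5.5262×10^5 km.

r₂ = 5.53×10^5 km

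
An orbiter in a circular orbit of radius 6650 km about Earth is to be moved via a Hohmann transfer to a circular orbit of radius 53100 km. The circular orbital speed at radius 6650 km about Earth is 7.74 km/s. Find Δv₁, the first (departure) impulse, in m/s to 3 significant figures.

Δv₁ = 2580 m/s

From the circular-orbit relation v² = μ/r at r = 6650 km: μ = v²r = (7.74)² × 6650 = 3.98386×10^5 km³/s².
Semi-major axis of the transfer orbit: a_t = (6650 + 53100)/2 = 29875 km.
Circular speed at r = 6650 km: v_c = √(μ/r) = 7.7400 km/s.
Vis-viva on the transfer ellipse at r = 6650 km gives v_t = √[μ(2/r − 1/a_t)] = 10.319 km/s.
Δv₁ = |v_t − v_c| = |10.319 − 7.7400| = 2.579 km/s.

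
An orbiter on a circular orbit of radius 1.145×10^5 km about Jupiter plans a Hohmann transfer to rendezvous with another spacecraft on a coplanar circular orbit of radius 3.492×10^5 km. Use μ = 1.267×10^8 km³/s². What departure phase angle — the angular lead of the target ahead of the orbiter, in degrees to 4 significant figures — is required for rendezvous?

The Hohmann ellipse has a_t = (r₁ + r₂)/2 = 2.3185×10^5 km.
Transfer time t = π√(a_t³/μ) = 31158 s.
Target angular speed ω₂ = √(μ/r₂³) = 5.4548×10^-5 rad/s.
Angle swept by the target during transfer: ω₂·t = 1.6996 rad = 97.38°.
The orbiter traverses 180° on the transfer ellipse, so the target must lead by 180° − 97.38° = 82.62°.

φ = 82.62°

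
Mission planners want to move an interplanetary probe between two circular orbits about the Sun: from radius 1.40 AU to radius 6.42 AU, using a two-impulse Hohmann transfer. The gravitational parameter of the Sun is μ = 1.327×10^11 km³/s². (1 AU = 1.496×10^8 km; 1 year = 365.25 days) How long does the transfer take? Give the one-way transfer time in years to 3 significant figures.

t = 3.87 years

In km: r₁ = 1.40 × 1.496×10^8 = 2.0944×10^8 km; r₂ = 6.42 × 1.496×10^8 = 9.60432×10^8 km.
Semi-major axis of the transfer orbit: a_t = (2.0944×10^8 + 9.60432×10^8)/2 = 5.84936×10^8 km.
By Kepler's third law the transfer-orbit period is T = 2π√(a_t³/μ), so t = T/2 = 1.220×10^8 s.
Converting: 1.220×10^8 s ÷ 3.15576×10^7 s/year (365.25 × 86400) = 3.87 years.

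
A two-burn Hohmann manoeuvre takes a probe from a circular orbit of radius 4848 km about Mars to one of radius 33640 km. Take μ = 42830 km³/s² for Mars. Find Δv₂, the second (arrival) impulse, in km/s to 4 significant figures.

Δv₂ = 0.5620 km/s

The Hohmann ellipse has a_t = (r₁ + r₂)/2 = 19244 km.
Circular speed at r = 33640 km: v_c = √(μ/r) = 1.12836 km/s.
Transfer-orbit speed at the same r (vis-viva, a = a_t): v_t = √[μ(2/r − 1/a_t)] = 0.566343 km/s.
Δv₂ = |v_t − v_c| = |0.566343 − 1.12836| = 0.5620 km/s.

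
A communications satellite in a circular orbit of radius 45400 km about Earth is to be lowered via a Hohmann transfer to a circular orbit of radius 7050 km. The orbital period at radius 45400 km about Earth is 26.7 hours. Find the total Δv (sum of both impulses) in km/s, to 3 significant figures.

Δv = 3.81 km/s

From Kepler's third law T² = 4π²r³/μ at r = 45400 km, T = 26.7 hours = 26.7 × 3600 s = 96120 s: μ = 4π²r³/T² = 3.99852×10^5 km³/s².
Semi-major axis of the transfer orbit: a_t = (45400 + 7050)/2 = 26225 km.
Circular speed at r₁: v₁ = √(μ/r₁) = √(3.99852×10^5/45400) = 2.968 km/s.
Transfer-orbit speed at r₁ (vis-viva): v_a = √[μ(2/r₁ − 1/a_t)] = 1.539 km/s.
First burn Δv₁ = |v_a − v₁| = 1.429 km/s.
At r₂, v₂ = √(μ/r₂) = 7.531 km/s.
Transfer-orbit speed at r₂: v_p = √[μ(2/r₂ − 1/a_t)] = 9.909 km/s.
Second burn Δv₂ = |v₂ − v_p| = 2.378 km/s.
Total Δv = Δv₁ + Δv₂ = 3.807 km/s.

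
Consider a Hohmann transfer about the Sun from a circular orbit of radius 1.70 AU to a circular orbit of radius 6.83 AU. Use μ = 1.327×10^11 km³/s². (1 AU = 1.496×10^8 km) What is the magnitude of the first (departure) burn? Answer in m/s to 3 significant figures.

Δv₁ = 6060 m/s

In km: r₁ = 1.70 × 1.496×10^8 = 2.5432×10^8 km; r₂ = 6.83 × 1.496×10^8 = 1.021768×10^9 km.
Semi-major axis of the transfer orbit: a_t = (2.5432×10^8 + 1.021768×10^9)/2 = 6.38044×10^8 km.
Circular speed at r = 2.5432×10^8 km: v_c = √(μ/r) = 22.843 km/s.
Vis-viva on the transfer ellipse at r = 2.5432×10^8 km gives v_t = √[μ(2/r − 1/a_t)] = 28.907 km/s.
Δv₁ = |v_t − v_c| = |28.907 − 22.843| = 6.064 km/s.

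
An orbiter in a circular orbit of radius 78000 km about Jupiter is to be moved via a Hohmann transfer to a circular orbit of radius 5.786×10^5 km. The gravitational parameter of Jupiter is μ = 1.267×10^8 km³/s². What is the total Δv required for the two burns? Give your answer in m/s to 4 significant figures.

Δv = 20790 m/s

Semi-major axis of the transfer orbit: a_t = (78000 + 5.786×10^5)/2 = 3.283×10^5 km.
At r₁ the circular-orbit speed is v₁ = √(μ/r₁) = 40.303 km/s.
Transfer-orbit speed at r₁ (vis-viva equation): v_p = √[μ(2/r₁ − 1/a_t)] = 53.505 km/s.
First burn Δv₁ = |v_p − v₁| = 13.202 km/s.
At r₂, v₂ = √(μ/r₂) = 14.797866 km/s.
Transfer-orbit speed at r₂: v_a = √[μ(2/r₂ − 1/a_t)] = 7.2129173 km/s.
Second burn Δv₂ = |v₂ − v_a| = 7.5849 km/s.
Δv = Δv₁ + Δv₂ = 13.202 + 7.5849 = 20.79 km/s.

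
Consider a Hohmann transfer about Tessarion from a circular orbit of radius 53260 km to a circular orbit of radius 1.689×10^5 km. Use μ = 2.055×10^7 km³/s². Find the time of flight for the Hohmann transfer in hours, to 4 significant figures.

Semi-major axis of the transfer orbit: a_t = (53260 + 1.689×10^5)/2 = 1.1108×10^5 km.
Half the transfer-orbit period gives t = π√(a_t³/μ) = 25657 s.
Converting: 25657 s ÷ 3600 s/hour = 7.127 hours.

t = 7.127 hours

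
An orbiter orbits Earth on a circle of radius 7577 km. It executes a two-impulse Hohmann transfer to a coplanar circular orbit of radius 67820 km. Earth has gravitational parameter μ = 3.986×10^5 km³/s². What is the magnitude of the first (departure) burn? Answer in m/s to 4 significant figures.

Δv₁ = 2475 m/s

Semi-major axis of the transfer orbit: a_t = (7577 + 67820)/2 = 37698.5 km.
On the circular orbit at r = 7577 km, v_c = √(μ/r) = 7.253 km/s.
Vis-viva on the transfer ellipse at r = 7577 km gives v_t = √[μ(2/r − 1/a_t)] = 9.728 km/s.
Δv₁ = |v_t − v_c| = |9.728 − 7.253| = 2.475 km/s.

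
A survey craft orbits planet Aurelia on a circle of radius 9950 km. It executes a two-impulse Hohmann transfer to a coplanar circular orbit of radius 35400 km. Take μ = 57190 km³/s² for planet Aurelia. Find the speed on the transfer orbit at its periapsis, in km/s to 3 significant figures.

v = 3.00 km/s

The Hohmann ellipse has a_t = (r₁ + r₂)/2 = 22675 km.
At periapsis, r = 9950 km.
Vis-viva: v = √[μ(2/r − 1/a_t)] = √[57190 × (2/9950 − 1/22675)] = 2.996 km/s.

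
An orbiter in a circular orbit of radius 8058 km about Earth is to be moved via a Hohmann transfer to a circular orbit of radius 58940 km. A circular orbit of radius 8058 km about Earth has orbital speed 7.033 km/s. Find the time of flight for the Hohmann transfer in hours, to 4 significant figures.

From the circular-orbit relation v² = μ/r at r = 8058 km: μ = v²r = (7.033)² × 8058 = 3.98574×10^5 km³/s².
Semi-major axis of the transfer orbit: a_t = (8058 + 58940)/2 = 33499 km.
By Kepler's third law the transfer-orbit period is T = 2π√(a_t³/μ), so t = T/2 = 30510 s.
Converting: 30510 s ÷ 3600 s/hour = 8.475 hours.

t = 8.475 hours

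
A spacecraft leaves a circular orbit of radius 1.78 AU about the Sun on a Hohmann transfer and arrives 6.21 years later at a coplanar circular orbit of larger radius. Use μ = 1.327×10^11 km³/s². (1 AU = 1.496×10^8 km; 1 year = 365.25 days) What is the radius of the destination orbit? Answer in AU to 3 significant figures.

r₂ = 8.95 AU

In km: r₁ = 1.78 × 1.496×10^8 = 2.66288×10^8 km.
Transfer time t = 6.21 years × 365.25 × 86400 s = 1.95972696×10^8 s, and t = π√(a_t³/μ).
So a_t = (μ t²/π²)^(1/3) = (1.327×10^11 × (1.95972696×10^8)² / π²)^(1/3) = 8.0227×10^8 km.
Since a_t = (r₁ + r₂)/2, r₂ = 2a_t − r₁ = 2×8.0227×10^8 − 2.66288×10^8 = 1.338252×10^9 km.
In AU: r₂ = 1.338252×10^9 / 1.496×10^8 = 8.95 AU.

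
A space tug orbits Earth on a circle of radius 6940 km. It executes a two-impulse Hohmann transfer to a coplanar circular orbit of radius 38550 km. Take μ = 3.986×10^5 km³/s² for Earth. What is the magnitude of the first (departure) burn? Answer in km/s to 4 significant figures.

Transfer-ellipse semi-major axis a_t = (r₁ + r₂)/2 = (6940 + 38550)/2 = 22745 km.
On the circular orbit at r = 6940 km, v_c = √(μ/r) = 7.5786 km/s.
Transfer-orbit speed at the same r (vis-viva, a = a_t): v_t = √[μ(2/r − 1/a_t)] = 9.8664 km/s.
Δv₁ = |v_t − v_c| = |9.8664 − 7.5786| = 2.288 km/s.

Δv₁ = 2.288 km/s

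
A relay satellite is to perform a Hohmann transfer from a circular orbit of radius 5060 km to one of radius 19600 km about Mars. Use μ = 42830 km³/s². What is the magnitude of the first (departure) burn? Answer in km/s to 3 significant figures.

Δv₁ = 0.759 km/s

Semi-major axis of the transfer orbit: a_t = (5060 + 19600)/2 = 12330 km.
On the circular orbit at r = 5060 km, v_c = √(μ/r) = 2.90937 km/s.
Vis-viva on the transfer ellipse at r = 5060 km gives v_t = √[μ(2/r − 1/a_t)] = 3.66813 km/s.
Δv₁ = |v_t − v_c| = |3.66813 − 2.90937| = 0.7588 km/s.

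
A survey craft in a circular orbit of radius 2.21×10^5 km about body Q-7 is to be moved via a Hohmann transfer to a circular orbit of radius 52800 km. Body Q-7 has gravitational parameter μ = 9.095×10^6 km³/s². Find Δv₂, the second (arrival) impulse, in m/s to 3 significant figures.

Δv₂ = 3550 m/s

Transfer-ellipse semi-major axis a_t = (r₁ + r₂)/2 = (2.210×10^5 + 52800)/2 = 1.369×10^5 km.
On the circular orbit at r = 52800 km, v_c = √(μ/r) = 13.1245 km/s.
Transfer-orbit speed at the same r (vis-viva, a = a_t): v_t = √[μ(2/r − 1/a_t)] = 16.6755 km/s.
Δv₂ = |v_t − v_c| = |16.6755 − 13.1245| = 3.551 km/s.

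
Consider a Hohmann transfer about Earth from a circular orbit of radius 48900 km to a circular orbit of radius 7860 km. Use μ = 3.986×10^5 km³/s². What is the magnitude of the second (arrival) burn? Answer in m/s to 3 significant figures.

The Hohmann ellipse has a_t = (r₁ + r₂)/2 = 28380 km.
On the circular orbit at r = 7860 km, v_c = √(μ/r) = 7.1213 km/s.
Vis-viva on the transfer ellipse at r = 7860 km gives v_t = √[μ(2/r − 1/a_t)] = 9.3477 km/s.
Δv₂ = |v_t − v_c| = |9.3477 − 7.1213| = 2.226 km/s.

Δv₂ = 2230 m/s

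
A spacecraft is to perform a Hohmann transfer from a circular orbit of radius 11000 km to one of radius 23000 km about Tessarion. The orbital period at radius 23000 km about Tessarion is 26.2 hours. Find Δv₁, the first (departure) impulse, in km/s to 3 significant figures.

Δv₁ = 0.361 km/s

From Kepler's third law T² = 4π²r³/μ at r = 23000 km, T = 26.2 hours = 26.2 × 3600 s = 94320 s: μ = 4π²r³/T² = 53992.8 km³/s².
Transfer-ellipse semi-major axis a_t = (r₁ + r₂)/2 = (11000 + 23000)/2 = 17000 km.
Circular speed at r = 11000 km: v_c = √(μ/r) = 2.2155 km/s.
Transfer-orbit speed at the same r (vis-viva, a = a_t): v_t = √[μ(2/r − 1/a_t)] = 2.5770 km/s.
Δv₁ = |v_t − v_c| = |2.5770 − 2.2155| = 0.3615 km/s.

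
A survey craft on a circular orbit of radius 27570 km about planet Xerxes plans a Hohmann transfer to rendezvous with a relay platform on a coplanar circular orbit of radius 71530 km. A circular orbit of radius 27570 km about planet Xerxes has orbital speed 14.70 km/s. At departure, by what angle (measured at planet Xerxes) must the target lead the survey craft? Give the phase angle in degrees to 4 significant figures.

φ = 76.22°

From the circular-orbit relation v² = μ/r at r = 27570 km: μ = v²r = (14.70)² × 27570 = 5.95760×10^6 km³/s².
Semi-major axis of the transfer orbit: a_t = (27570 + 71530)/2 = 49550 km.
The half-period of the transfer ellipse is t = π√(a_t³/μ) = 14196 s.
Target angular speed ω₂ = √(μ/r₂³) = 1.2759×10^-4 rad/s.
Angle swept by the target during transfer: ω₂·t = 1.8113 rad = 103.78°.
Arrival is 180° from departure on the ellipse, so φ = 180° − 103.78° = 76.22°.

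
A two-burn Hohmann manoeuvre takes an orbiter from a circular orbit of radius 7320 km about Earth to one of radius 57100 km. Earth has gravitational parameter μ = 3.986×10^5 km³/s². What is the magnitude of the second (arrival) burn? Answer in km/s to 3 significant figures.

Transfer-ellipse semi-major axis a_t = (r₁ + r₂)/2 = (7320 + 57100)/2 = 32210 km.
On the circular orbit at r = 57100 km, v_c = √(μ/r) = 2.6421 km/s.
Vis-viva on the transfer ellipse at r = 57100 km gives v_t = √[μ(2/r − 1/a_t)] = 1.2595 km/s.
Δv₂ = |v_t − v_c| = |1.2595 − 2.6421| = 1.383 km/s.

Δv₂ = 1.38 km/s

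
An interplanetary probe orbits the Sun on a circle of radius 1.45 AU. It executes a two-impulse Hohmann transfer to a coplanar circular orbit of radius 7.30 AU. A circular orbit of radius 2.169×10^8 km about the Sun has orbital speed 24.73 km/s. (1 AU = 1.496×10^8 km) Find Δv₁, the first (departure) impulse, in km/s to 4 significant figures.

From the circular-orbit relation v² = μ/r at r = 2.169×10^8 km: μ = v²r = (24.73)² × 2.169×10^8 = 1.32650×10^11 km³/s².
In km: r₁ = 1.45 × 1.496×10^8 = 2.1692×10^8 km; r₂ = 7.30 × 1.496×10^8 = 1.09208×10^9 km.
The Hohmann ellipse has a_t = (r₁ + r₂)/2 = 6.545×10^8 km.
Circular speed at r = 2.1692×10^8 km: v_c = √(μ/r) = 24.729 km/s.
Vis-viva on the transfer ellipse at r = 2.1692×10^8 km gives v_t = √[μ(2/r − 1/a_t)] = 31.943 km/s.
Δv₁ = |v_t − v_c| = |31.943 − 24.729| = 7.214 km/s.

Δv₁ = 7.214 km/s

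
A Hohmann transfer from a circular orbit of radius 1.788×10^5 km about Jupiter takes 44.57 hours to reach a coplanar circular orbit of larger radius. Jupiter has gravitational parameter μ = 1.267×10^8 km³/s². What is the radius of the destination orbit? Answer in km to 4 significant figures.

r₂ = 1.204×10^6 km

Transfer time t = 44.57 hours = 1.60452×10^5 s, and t = π√(a_t³/μ).
So a_t = (μ t²/π²)^(1/3) = (1.267×10^8 × (1.60452×10^5)² / π²)^(1/3) = 6.9139×10^5 km.
Since a_t = (r₁ + r₂)/2, r₂ = 2a_t − r₁ = 2×6.9139×10^5 − 1.788×10^5 = 1.20398×10^6 km.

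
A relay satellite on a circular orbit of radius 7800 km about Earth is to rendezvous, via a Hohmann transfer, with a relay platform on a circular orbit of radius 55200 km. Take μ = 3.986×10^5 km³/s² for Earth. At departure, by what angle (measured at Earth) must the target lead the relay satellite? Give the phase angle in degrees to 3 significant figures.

φ = 102°

Semi-major axis of the transfer orbit: a_t = (7800 + 55200)/2 = 31500 km.
The half-period of the transfer ellipse is t = π√(a_t³/μ) = 27820 s.
Target angular speed ω₂ = √(μ/r₂³) = 4.868×10^-5 rad/s.
Angle swept by the target during transfer: ω₂·t = 1.35428 rad = 77.59°.
The relay satellite traverses 180° on the transfer ellipse, so the target must lead by 180° − 77.59° = 102°.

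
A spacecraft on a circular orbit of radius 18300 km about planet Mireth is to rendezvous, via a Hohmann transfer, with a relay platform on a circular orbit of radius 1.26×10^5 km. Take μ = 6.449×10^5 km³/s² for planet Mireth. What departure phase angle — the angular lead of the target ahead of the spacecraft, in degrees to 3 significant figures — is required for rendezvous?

φ = 102°

The Hohmann ellipse has a_t = (r₁ + r₂)/2 = 72150 km.
Transfer time t = π√(a_t³/μ) = 75816 s.
Target angular speed ω₂ = √(μ/r₂³) = 1.7955×10^-5 rad/s.
Angle swept by the target during transfer: ω₂·t = 1.3613 rad = 78.00°.
The spacecraft traverses 180° on the transfer ellipse, so the target must lead by 180° − 78.00° = 102°.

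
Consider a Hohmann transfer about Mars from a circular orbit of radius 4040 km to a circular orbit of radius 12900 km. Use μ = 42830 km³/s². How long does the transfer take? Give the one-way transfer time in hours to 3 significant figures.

t = 3.29 hours

Semi-major axis of the transfer orbit: a_t = (4040 + 12900)/2 = 8470 km.
Transfer time t = π√(a_t³/μ) = π√((8470)³ / 42830) = 11830 s.
Converting: 11830 s ÷ 3600 s/hour = 3.29 hours.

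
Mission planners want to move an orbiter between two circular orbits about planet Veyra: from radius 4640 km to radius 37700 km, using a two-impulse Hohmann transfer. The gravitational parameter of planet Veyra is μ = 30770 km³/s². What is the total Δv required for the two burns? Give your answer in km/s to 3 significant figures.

Δv = 1.34 km/s

The Hohmann ellipse has a_t = (r₁ + r₂)/2 = 21170 km.
Circular speed at r₁: v₁ = √(μ/r₁) = √(30770/4640) = 2.5752 km/s.
Transfer-orbit speed at r₁ (v² = μ(2/r − 1/a)): v_p = √[μ(2/r₁ − 1/a_t)] = 3.4365 km/s.
First burn Δv₁ = |v_p − v₁| = 0.8613 km/s.
At r₂, v₂ = √(μ/r₂) = 0.90343 km/s.
Transfer-orbit speed at r₂: v_a = √[μ(2/r₂ − 1/a_t)] = 0.42295 km/s.
Second burn Δv₂ = |v₂ − v_a| = 0.4805 km/s.
Total Δv = Δv₁ + Δv₂ = 1.342 km/s.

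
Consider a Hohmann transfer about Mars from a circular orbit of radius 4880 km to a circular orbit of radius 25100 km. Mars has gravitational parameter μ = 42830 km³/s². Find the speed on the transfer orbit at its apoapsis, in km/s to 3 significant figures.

Semi-major axis of the transfer orbit: a_t = (4880 + 25100)/2 = 14990 km.
At apoapsis, r = 25100 km.
Applying v² = μ(2/r − 1/a_t): v = 0.7453 km/s.

v = 0.745 km/s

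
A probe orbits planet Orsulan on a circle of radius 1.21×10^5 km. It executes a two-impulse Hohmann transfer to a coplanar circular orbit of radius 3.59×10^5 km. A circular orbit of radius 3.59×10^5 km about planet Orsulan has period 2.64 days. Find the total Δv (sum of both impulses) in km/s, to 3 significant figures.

Δv = 6.67 km/s

From Kepler's third law T² = 4π²r³/μ at r = 3.59×10^5 km, T = 2.64 days = 2.64 × 86400 s = 2.28096×10^5 s: μ = 4π²r³/T² = 3.51081×10^7 km³/s².
The Hohmann ellipse has a_t = (r₁ + r₂)/2 = 2.400×10^5 km.
Circular speed at r₁: v₁ = √(μ/r₁) = √(3.51081×10^7/1.210×10^5) = 17.03379 km/s.
Transfer-orbit speed at r₁ (vis-viva): v_p = √[μ(2/r₁ − 1/a_t)] = 20.83305 km/s.
First burn Δv₁ = |v_p − v₁| = 3.7993 km/s.
Circular speed at r₂: v₂ = √(μ/r₂) = 9.8891 km/s.
Transfer-orbit speed at r₂: v_a = √[μ(2/r₂ − 1/a_t)] = 7.0217 km/s.
Second burn Δv₂ = |v₂ − v_a| = 2.8674 km/s.
Δv = Δv₁ + Δv₂ = 3.7993 + 2.8674 = 6.667 km/s.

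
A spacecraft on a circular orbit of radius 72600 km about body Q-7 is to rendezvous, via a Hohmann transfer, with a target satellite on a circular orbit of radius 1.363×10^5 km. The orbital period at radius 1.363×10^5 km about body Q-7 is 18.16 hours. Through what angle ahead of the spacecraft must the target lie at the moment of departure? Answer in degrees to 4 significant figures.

From Kepler's third law T² = 4π²r³/μ at r = 1.363×10^5 km, T = 18.16 hours = 18.16 × 3600 s = 65376 s: μ = 4π²r³/T² = 2.33889×10^7 km³/s².
The Hohmann ellipse has a_t = (r₁ + r₂)/2 = 1.0445×10^5 km.
The half-period of the transfer ellipse is t = π√(a_t³/μ) = 21928 s.
The target's mean motion on its circular orbit is ω₂ = √(μ/r₂³) = 9.6108×10^-5 rad/s.
Angle swept by the target during transfer: ω₂·t = 2.1075 rad = 120.75°.
The spacecraft traverses 180° on the transfer ellipse, so the target must lead by 180° − 120.75° = 59.25°.

φ = 59.25°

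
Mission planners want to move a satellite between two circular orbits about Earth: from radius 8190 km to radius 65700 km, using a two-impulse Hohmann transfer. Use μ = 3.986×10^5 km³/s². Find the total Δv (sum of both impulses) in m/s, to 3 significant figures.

The Hohmann ellipse has a_t = (r₁ + r₂)/2 = 36945 km.
Circular speed at r₁: v₁ = √(μ/r₁) = √(3.986×10^5/8190) = 6.976 km/s.
On the transfer ellipse at r₁, v² = μ(2/r − 1/a) gives v_p = √[μ(2/r₁ − 1/a_t)] = 9.303 km/s.
First burn Δv₁ = |v_p − v₁| = 2.327 km/s.
At r₂, v₂ = √(μ/r₂) = 2.463 km/s.
Transfer-orbit speed at r₂: v_a = √[μ(2/r₂ − 1/a_t)] = 1.160 km/s.
Second burn Δv₂ = |v₂ − v_a| = 1.303 km/s.
Δv = Δv₁ + Δv₂ = 2.327 + 1.303 = 3.630 km/s.

Δv = 3630 m/s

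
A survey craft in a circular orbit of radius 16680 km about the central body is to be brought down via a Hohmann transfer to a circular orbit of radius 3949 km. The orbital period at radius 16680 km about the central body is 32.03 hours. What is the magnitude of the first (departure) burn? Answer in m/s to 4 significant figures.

Δv₁ = 346.5 m/s

From Kepler's third law T² = 4π²r³/μ at r = 16680 km, T = 32.03 hours = 32.03 × 3600 s = 1.15308×10^5 s: μ = 4π²r³/T² = 13779.4 km³/s².
Semi-major axis of the transfer orbit: a_t = (16680 + 3949)/2 = 10314.5 km.
Circular speed at r = 16680 km: v_c = √(μ/r) = 0.9089 km/s.
Vis-viva on the transfer ellipse at r = 16680 km gives v_t = √[μ(2/r − 1/a_t)] = 0.5624 km/s.
Δv₁ = |v_t − v_c| = |0.5624 − 0.9089| = 0.3465 km/s.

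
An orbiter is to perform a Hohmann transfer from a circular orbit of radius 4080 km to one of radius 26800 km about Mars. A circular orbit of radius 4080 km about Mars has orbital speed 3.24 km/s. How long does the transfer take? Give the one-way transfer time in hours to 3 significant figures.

t = 8.09 hours

From the circular-orbit relation v² = μ/r at r = 4080 km: μ = v²r = (3.24)² × 4080 = 42830.2 km³/s².
Transfer-ellipse semi-major axis a_t = (r₁ + r₂)/2 = (4080 + 26800)/2 = 15440 km.
Half the transfer-orbit period gives t = π√(a_t³/μ) = 29120 s.
Converting: 29120 s ÷ 3600 s/hour = 8.09 hours.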